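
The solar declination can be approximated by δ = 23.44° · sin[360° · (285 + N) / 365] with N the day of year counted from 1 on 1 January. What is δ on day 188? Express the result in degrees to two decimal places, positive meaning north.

360 × (285 + 188) / 365 = 466.521°; sin(466.521°) = 0.9587.
δ = 23.44 × 0.9587 = 22.472° ≈ +22.47°.

+22.47°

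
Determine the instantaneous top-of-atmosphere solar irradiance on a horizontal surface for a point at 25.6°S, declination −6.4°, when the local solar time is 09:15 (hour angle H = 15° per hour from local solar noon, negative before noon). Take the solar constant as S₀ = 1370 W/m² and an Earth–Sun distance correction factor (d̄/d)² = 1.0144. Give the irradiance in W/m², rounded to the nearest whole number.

Hour angle H = 15° × (9.25 − 12) = -41.25°.
cos θ_z = sin φ sin δ + cos φ cos δ cos H = (-0.4321)(-0.1115) + (0.9018)(0.9938)(0.7518) = 0.7219.
Top-of-atmosphere irradiance = S₀ (d̄/d)² cos θ_z = 1370 × 1.0144 × 0.7219 = 1003.24 W/m².

1003 W/m²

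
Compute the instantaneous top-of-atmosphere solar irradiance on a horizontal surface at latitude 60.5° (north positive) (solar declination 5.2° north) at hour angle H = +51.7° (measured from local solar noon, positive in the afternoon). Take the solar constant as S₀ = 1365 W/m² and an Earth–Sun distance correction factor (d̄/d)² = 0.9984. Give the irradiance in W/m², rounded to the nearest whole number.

cos θ_z = sin φ sin δ + cos φ cos δ cos H = (0.8704)(0.0906) + (0.4924)(0.9959)(0.6198) = 0.3828.
Top-of-atmosphere irradiance = S₀ (d̄/d)² cos θ_z = 1365 × 0.9984 × 0.3828 = 521.69 W/m².

522 W/m²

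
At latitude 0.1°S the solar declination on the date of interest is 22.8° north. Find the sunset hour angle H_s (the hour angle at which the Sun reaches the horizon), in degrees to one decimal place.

−tan φ tan δ = −(-0.0017)(0.4204) = 0.0007; H_s = arccos(0.0007) = 89.96°.

90.0°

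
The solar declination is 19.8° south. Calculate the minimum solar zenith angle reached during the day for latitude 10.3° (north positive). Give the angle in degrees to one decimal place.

At local solar noon the hour angle is zero, so the zenith angle is |φ − δ| = |10.3° − (-19.8°)| = 30.1°.

30.1°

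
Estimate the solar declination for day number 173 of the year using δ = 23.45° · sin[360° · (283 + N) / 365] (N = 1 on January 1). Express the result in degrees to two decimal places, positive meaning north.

+23.45°

360 × (283 + 173) / 365 = 449.753°; sin(449.753°) = 1.0000.
δ = 23.45 × 1.0000 = 23.450° ≈ +23.45°.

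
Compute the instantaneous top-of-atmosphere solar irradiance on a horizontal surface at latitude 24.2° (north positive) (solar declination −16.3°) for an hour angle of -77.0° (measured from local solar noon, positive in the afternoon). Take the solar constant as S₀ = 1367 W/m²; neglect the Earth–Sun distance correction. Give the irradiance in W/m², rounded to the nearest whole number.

With φ = 24.2°, δ = -16.3°, H = -77.00°: sin φ sin δ = -0.1151, cos φ cos δ cos H = 0.1969, so cos θ_z = 0.0818.
Top-of-atmosphere irradiance = S₀ cos θ_z = 1367 × 0.0818 = 111.82 W/m².

112 W/m²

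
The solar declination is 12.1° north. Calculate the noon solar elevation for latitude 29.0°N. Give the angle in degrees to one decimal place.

73.1°

At local solar noon the hour angle is zero, so the elevation is 90° − |φ − δ| = 90° − |29.0° − (12.1°)| = 90° − 16.9° = 73.1°.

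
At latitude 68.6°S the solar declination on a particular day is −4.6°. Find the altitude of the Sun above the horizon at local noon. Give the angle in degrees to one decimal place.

At local solar noon the hour angle is zero, so the elevation is 90° − |φ − δ| = 90° − |-68.6° − (-4.6°)| = 90° − 64.0° = 26.0°.

26.0°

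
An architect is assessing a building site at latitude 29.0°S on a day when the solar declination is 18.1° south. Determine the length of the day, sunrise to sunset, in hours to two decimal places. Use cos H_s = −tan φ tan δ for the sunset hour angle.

−tan φ tan δ = −(-0.5543)(-0.3269) = -0.1812; H_s = arccos(-0.1812) = 100.44°.
Day length = 2 H_s / 15° h⁻¹ = 200.88° / 15 = 13.392 h.

13.39 hours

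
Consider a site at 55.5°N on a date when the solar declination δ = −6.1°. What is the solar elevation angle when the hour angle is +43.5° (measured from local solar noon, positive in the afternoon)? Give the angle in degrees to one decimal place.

18.7°

cos θ_z = sin(55.5°) sin(-6.1°) + cos(55.5°) cos(-6.1°) cos(43.50°) = -0.0876 + 0.4085 = 0.3209.
θ_z = arccos(0.3209) = 71.28°, so the elevation is 90° − 71.28° = 18.72°.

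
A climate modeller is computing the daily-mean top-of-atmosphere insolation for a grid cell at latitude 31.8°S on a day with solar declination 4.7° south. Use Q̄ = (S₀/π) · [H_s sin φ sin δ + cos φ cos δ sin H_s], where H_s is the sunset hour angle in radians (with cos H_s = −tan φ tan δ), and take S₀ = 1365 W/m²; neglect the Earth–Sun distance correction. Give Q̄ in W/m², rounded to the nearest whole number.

−tan φ tan δ = −(-0.6200)(-0.0822) = -0.0510; H_s = arccos(-0.0510) = 92.92°. In radians, H_s = 1.6218.
H_s sin φ sin δ = 1.6218 × -0.5270 × -0.0819 = 0.0700.
cos φ cos δ sin H_s = 0.8499 × 0.9966 × 0.9987 = 0.8459.
Q̄ = (1365/π) × (0.0700 + 0.8459) = 434.49 × 0.9159 = 397.95 W/m².

398 W/m²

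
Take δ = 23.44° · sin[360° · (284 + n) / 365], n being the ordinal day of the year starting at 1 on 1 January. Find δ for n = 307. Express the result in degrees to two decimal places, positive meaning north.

360 × (284 + 307) / 365 = 582.904°; sin(582.904°) = -0.6808.
δ = 23.44 × -0.6808 = -15.958° ≈ -15.96°.

-15.96°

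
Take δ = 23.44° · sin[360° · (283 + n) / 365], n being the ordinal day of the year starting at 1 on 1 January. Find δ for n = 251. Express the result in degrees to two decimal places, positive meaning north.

360 × (283 + 251) / 365 = 526.685°; sin(526.685°) = 0.2303.
δ = 23.44 × 0.2303 = 5.398° ≈ +5.40°.

+5.40°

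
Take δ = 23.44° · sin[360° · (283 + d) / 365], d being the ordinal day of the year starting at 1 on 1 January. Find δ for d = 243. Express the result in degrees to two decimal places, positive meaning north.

+8.48°

360 × (283 + 243) / 365 = 518.795°; sin(518.795°) = 0.3617.
δ = 23.44 × 0.3617 = 8.478° ≈ +8.48°.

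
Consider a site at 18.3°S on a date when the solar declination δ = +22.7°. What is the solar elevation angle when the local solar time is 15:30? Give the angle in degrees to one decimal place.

Hour angle H = 15° × (15.5 − 12) = 52.50°.
With φ = -18.3°, δ = 22.7°, H = 52.50°: sin φ sin δ = -0.1212, cos φ cos δ cos H = 0.5332, so cos θ_z = 0.4120.
θ_z = arccos(0.4120) = 65.67°, so the elevation is 90° − 65.67° = 24.33°.

24.3°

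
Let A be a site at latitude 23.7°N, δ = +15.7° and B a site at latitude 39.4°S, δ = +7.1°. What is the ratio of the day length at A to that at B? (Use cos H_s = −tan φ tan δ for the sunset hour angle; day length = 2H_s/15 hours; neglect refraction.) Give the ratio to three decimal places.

A: H_s = arccos(−tan 23.7° · tan 15.7°) = 97.09°, so 2H_s/15 = 12.9453 h.
B: H_s = arccos(−tan -39.4° · tan 7.1°) = 84.13°, so 2H_s/15 = 11.2173 h.
Ratio A/B = 12.9453 / 11.2173 = 1.1540.

1.154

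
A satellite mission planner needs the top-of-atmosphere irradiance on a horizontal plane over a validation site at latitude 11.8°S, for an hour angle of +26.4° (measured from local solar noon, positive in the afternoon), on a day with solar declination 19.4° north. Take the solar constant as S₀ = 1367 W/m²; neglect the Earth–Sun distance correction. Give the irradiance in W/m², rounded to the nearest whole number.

1038 W/m²

cos θ_z = sin(-11.8°) sin(19.4°) + cos(-11.8°) cos(19.4°) cos(26.40°) = -0.0679 + 0.8270 = 0.7591.
Top-of-atmosphere irradiance = S₀ cos θ_z = 1367 × 0.7591 = 1037.69 W/m².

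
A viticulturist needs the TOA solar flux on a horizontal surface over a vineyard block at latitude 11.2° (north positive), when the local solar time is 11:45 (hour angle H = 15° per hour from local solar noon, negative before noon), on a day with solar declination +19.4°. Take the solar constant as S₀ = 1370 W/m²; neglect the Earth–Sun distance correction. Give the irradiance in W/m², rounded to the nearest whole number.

Hour angle H = 15° × (11.75 − 12) = -3.75°.
With φ = 11.2°, δ = 19.4°, H = -3.75°: sin φ sin δ = 0.0645, cos φ cos δ cos H = 0.9233, so cos θ_z = 0.9878.
Top-of-atmosphere irradiance = S₀ cos θ_z = 1370 × 0.9878 = 1353.29 W/m².

1353 W/m²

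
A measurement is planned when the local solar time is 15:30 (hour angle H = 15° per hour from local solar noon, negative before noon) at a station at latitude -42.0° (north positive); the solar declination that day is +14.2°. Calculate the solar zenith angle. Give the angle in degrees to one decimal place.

Hour angle H = 15° × (15.5 − 12) = 52.50°.
With φ = -42.0°, δ = 14.2°, H = 52.50°: sin φ sin δ = -0.1641, cos φ cos δ cos H = 0.4386, so cos θ_z = 0.2745.
θ_z = arccos(0.2745) = 74.07°.

74.1°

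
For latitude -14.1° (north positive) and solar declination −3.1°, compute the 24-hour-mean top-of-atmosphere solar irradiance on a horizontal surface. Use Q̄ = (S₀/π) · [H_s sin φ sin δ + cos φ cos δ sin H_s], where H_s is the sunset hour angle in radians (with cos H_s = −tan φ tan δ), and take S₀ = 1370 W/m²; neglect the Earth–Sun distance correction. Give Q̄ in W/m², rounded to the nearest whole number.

431 W/m²

cos H_s = −tan(-14.1°) · tan(-3.1°) = -0.0136, so H_s = arccos(-0.0136) = 90.78°. In radians, H_s = 1.5844.
H_s sin φ sin δ = 1.5844 × -0.2436 × -0.0541 = 0.0209.
cos φ cos δ sin H_s = 0.9699 × 0.9985 × 0.9999 = 0.9683.
Q̄ = (1370/π) × (0.0209 + 0.9683) = 436.08 × 0.9892 = 431.37 W/m².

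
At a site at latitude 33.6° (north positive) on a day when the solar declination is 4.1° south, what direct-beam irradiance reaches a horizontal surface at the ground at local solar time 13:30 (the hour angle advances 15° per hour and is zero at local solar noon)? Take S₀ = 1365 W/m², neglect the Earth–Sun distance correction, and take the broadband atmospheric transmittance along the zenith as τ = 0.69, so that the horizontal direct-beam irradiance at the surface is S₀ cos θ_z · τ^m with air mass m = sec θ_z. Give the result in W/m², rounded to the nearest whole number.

Hour angle H = 15° × (13.5 − 12) = 22.50°.
cos θ_z = sin(33.6°) sin(-4.1°) + cos(33.6°) cos(-4.1°) cos(22.50°) = -0.0396 + 0.7675 = 0.7279.
Air mass m = 1/cos θ_z = 1/0.7279 = 1.374; τ^m = 0.69^1.374 = 0.6006.
Surface direct beam = 1365 × 0.7279 × 0.6006 = 596.75 W/m².

597 W/m²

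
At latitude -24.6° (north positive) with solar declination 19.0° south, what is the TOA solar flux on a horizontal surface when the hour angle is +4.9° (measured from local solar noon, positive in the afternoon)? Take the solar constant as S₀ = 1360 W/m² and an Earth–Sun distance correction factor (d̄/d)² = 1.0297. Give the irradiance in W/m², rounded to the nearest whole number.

1389 W/m²

cos θ_z = sin φ sin δ + cos φ cos δ cos H = (-0.4163)(-0.3256) + (0.9092)(0.9455)(0.9963) = 0.9920.
Top-of-atmosphere irradiance = S₀ (d̄/d)² cos θ_z = 1360 × 1.0297 × 0.9920 = 1389.19 W/m².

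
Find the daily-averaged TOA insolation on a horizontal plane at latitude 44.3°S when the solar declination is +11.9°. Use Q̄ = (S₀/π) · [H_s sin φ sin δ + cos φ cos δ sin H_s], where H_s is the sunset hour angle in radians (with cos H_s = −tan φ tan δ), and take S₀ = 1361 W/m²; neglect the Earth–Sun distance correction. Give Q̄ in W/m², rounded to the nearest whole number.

212 W/m²

cos H_s = −tan(-44.3°) · tan(11.9°) = 0.2056, so H_s = arccos(0.2056) = 78.14°. In radians, H_s = 1.3638.
H_s sin φ sin δ = 1.3638 × -0.6984 × 0.2062 = -0.1964.
cos φ cos δ sin H_s = 0.7157 × 0.9785 × 0.9787 = 0.6854.
Q̄ = (1361/π) × (-0.1964 + 0.6854) = 433.22 × 0.4890 = 211.84 W/m².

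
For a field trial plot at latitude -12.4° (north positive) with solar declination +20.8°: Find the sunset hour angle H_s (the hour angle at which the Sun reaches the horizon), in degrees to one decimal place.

−tan φ tan δ = −(-0.2199)(0.3799) = 0.0835; H_s = arccos(0.0835) = 85.21°.

85.2°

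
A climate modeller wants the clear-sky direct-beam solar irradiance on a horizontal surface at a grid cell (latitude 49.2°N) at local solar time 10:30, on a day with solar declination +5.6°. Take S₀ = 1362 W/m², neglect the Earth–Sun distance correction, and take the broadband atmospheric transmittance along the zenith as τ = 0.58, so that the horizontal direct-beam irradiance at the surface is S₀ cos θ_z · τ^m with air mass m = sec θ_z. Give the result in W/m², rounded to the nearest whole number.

410 W/m²

Hour angle H = 15° × (10.5 − 12) = -22.50°.
cos θ_z = sin φ sin δ + cos φ cos δ cos H = (0.7570)(0.0976) + (0.6534)(0.9952)(0.9239) = 0.6747.
Air mass m = 1/cos θ_z = 1/0.6747 = 1.482; τ^m = 0.58^1.482 = 0.4461.
Surface direct beam = 1362 × 0.6747 × 0.4461 = 409.94 W/m².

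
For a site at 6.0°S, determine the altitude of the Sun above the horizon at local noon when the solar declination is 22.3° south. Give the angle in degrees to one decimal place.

73.7°

At local solar noon the hour angle is zero, so the elevation is 90° − |φ − δ| = 90° − |-6.0° − (-22.3°)| = 90° − 16.3° = 73.7°.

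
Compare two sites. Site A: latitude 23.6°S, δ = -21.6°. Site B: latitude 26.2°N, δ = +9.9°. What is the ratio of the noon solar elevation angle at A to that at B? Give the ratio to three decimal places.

A: 90° − |-23.6 − (-21.6)| = 88.00°.
B: 90° − |26.2 − (9.9)| = 73.70°.
Ratio A/B = 88.0000 / 73.7000 = 1.1940.

1.194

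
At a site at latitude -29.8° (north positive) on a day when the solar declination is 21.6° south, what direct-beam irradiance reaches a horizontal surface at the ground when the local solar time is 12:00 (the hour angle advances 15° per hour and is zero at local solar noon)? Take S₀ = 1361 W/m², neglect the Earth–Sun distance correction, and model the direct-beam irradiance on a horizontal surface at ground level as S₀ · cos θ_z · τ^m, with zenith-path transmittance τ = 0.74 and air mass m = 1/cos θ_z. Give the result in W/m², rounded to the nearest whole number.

Hour angle H = 15° × (12 − 12) = 0.00°.
cos θ_z = sin φ sin δ + cos φ cos δ cos H = (-0.4970)(-0.3681) + (0.8678)(0.9298)(1.0000) = 0.9898.
Air mass m = 1/cos θ_z = 1/0.9898 = 1.010; τ^m = 0.74^1.010 = 0.7378.
Surface direct beam = 1361 × 0.9898 × 0.7378 = 993.90 W/m².

994 W/m²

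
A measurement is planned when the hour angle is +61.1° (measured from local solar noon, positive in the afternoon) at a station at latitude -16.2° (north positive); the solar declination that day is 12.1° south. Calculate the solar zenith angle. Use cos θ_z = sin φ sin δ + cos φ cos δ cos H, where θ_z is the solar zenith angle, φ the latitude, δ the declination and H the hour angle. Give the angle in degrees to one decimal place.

With φ = -16.2°, δ = -12.1°, H = 61.10°: sin φ sin δ = 0.0585, cos φ cos δ cos H = 0.4538, so cos θ_z = 0.5123.
θ_z = arccos(0.5123) = 59.18°.

59.2°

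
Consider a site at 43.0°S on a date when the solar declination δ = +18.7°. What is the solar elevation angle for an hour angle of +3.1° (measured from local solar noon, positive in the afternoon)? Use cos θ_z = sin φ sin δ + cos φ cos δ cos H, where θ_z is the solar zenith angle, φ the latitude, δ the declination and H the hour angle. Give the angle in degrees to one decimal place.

28.2°

cos θ_z = sin φ sin δ + cos φ cos δ cos H = (-0.6820)(0.3206) + (0.7314)(0.9472)(0.9985) = 0.4731.
θ_z = arccos(0.4731) = 61.76°, so the elevation is 90° − 61.76° = 28.24°.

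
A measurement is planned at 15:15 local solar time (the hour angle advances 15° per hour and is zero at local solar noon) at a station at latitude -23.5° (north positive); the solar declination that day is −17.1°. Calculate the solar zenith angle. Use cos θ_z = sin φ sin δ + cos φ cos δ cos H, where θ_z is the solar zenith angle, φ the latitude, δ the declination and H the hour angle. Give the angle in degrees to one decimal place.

Hour angle H = 15° × (15.25 − 12) = 48.75°.
cos θ_z = sin φ sin δ + cos φ cos δ cos H = (-0.3987)(-0.2940) + (0.9171)(0.9558)(0.6593) = 0.6951.
θ_z = arccos(0.6951) = 45.96°.

46.0°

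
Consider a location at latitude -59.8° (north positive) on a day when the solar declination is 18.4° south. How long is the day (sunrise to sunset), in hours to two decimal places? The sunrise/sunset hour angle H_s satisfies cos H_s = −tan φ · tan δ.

The sunset hour angle satisfies cos H_s = −tan φ tan δ = -0.5716, giving H_s = 124.86°.
Day length = 2 H_s / 15° h⁻¹ = 249.72° / 15 = 16.648 h.

16.65 hours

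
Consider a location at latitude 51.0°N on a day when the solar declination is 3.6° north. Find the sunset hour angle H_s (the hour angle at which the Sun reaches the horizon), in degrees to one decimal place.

cos H_s = −tan(51.0°) · tan(3.6°) = -0.0777, so H_s = arccos(-0.0777) = 94.46°.

94.5°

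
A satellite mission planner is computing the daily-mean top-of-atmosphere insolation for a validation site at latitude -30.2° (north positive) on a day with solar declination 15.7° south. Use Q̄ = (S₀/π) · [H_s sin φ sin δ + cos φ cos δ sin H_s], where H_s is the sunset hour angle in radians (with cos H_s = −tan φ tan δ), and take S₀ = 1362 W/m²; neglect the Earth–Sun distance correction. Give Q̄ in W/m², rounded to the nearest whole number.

458 W/m²

−tan φ tan δ = −(-0.5820)(-0.2811) = -0.1636; H_s = arccos(-0.1636) = 99.42°. In radians, H_s = 1.7352.
H_s sin φ sin δ = 1.7352 × -0.5030 × -0.2706 = 0.2362.
cos φ cos δ sin H_s = 0.8643 × 0.9627 × 0.9865 = 0.8208.
Q̄ = (1362/π) × (0.2362 + 0.8208) = 433.54 × 1.0570 = 458.25 W/m².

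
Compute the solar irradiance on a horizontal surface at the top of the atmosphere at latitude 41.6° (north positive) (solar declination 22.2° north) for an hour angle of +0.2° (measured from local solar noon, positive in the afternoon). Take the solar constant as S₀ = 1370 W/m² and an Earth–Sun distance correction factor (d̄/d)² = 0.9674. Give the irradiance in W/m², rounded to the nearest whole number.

cos θ_z = sin(41.6°) sin(22.2°) + cos(41.6°) cos(22.2°) cos(0.20°) = 0.2509 + 0.6924 = 0.9433.
Top-of-atmosphere irradiance = S₀ (d̄/d)² cos θ_z = 1370 × 0.9674 × 0.9433 = 1250.19 W/m².

1250 W/m²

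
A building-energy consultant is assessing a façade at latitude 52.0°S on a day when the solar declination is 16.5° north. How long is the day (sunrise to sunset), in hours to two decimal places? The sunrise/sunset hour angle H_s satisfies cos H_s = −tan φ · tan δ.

9.03 hours

cos H_s = −tan(-52.0°) · tan(16.5°) = 0.3791, so H_s = arccos(0.3791) = 67.72°.
Day length = 2 H_s / 15° h⁻¹ = 135.44° / 15 = 9.029 h.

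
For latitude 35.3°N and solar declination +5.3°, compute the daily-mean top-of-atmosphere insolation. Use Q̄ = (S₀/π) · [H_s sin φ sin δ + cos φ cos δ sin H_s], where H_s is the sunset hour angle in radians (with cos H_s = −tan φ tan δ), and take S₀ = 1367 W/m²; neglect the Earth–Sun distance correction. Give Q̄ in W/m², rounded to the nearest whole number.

The sunset hour angle satisfies cos H_s = −tan φ tan δ = -0.0657, giving H_s = 93.77°. In radians, H_s = 1.6366.
H_s sin φ sin δ = 1.6366 × 0.5779 × 0.0924 = 0.0874.
cos φ cos δ sin H_s = 0.8161 × 0.9957 × 0.9978 = 0.8108.
Q̄ = (1367/π) × (0.0874 + 0.8108) = 435.13 × 0.8982 = 390.83 W/m².

391 W/m²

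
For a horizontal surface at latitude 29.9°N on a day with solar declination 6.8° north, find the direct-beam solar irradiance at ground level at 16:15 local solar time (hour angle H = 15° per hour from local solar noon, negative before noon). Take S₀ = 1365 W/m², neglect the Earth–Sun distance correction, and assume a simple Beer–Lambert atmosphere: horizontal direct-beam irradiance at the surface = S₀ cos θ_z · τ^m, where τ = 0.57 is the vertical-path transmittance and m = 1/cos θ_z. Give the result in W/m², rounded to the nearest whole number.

Hour angle H = 15° × (16.25 − 12) = 63.75°.
cos θ_z = sin φ sin δ + cos φ cos δ cos H = (0.4985)(0.1184) + (0.8669)(0.9930)(0.4423) = 0.4398.
Air mass m = 1/cos θ_z = 1/0.4398 = 2.274; τ^m = 0.57^2.274 = 0.2785.
Surface direct beam = 1365 × 0.4398 × 0.2785 = 167.19 W/m².

167 W/m²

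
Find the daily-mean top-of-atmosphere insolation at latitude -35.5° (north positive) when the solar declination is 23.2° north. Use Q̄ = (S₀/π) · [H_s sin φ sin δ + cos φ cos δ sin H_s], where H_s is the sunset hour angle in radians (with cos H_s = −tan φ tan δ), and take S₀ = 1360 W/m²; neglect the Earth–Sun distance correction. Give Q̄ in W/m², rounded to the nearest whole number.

184 W/m²

The sunset hour angle satisfies cos H_s = −tan φ tan δ = 0.3057, giving H_s = 72.20°. In radians, H_s = 1.2601.
H_s sin φ sin δ = 1.2601 × -0.5807 × 0.3939 = -0.2882.
cos φ cos δ sin H_s = 0.8141 × 0.9191 × 0.9521 = 0.7124.
Q̄ = (1360/π) × (-0.2882 + 0.7124) = 432.90 × 0.4242 = 183.64 W/m².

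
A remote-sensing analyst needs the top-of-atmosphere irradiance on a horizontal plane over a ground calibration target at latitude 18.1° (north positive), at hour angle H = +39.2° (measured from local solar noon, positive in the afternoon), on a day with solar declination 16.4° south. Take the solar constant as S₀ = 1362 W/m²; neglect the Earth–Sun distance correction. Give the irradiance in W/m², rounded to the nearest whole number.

cos θ_z = sin φ sin δ + cos φ cos δ cos H = (0.3107)(-0.2823) + (0.9505)(0.9593)(0.7749) = 0.6189.
Top-of-atmosphere irradiance = S₀ cos θ_z = 1362 × 0.6189 = 842.94 W/m².

843 W/m²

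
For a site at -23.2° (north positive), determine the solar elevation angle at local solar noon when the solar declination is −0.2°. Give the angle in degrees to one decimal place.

67.0°

At local solar noon the hour angle is zero, so the elevation is 90° − |φ − δ| = 90° − |-23.2° − (-0.2°)| = 90° − 23.0° = 67.0°.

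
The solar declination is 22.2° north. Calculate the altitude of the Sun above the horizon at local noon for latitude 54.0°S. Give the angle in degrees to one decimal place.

At local solar noon the hour angle is zero, so the elevation is 90° − |φ − δ| = 90° − |-54.0° − (22.2°)| = 90° − 76.2° = 13.8°.

13.8°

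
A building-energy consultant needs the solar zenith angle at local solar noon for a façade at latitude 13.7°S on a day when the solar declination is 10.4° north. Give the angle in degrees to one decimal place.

24.1°

At local solar noon the hour angle is zero, so the zenith angle is |φ − δ| = |-13.7° − (10.4°)| = 24.1°.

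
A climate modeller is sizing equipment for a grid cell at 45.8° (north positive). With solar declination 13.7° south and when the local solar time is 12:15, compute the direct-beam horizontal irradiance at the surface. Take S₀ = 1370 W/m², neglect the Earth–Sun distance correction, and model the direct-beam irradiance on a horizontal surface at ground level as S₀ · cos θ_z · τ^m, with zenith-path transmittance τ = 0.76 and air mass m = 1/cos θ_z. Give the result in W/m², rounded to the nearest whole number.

403 W/m²

Hour angle H = 15° × (12.25 − 12) = 3.75°.
cos θ_z = sin φ sin δ + cos φ cos δ cos H = (0.7169)(-0.2368) + (0.6972)(0.9715)(0.9979) = 0.5061.
Air mass m = 1/cos θ_z = 1/0.5061 = 1.976; τ^m = 0.76^1.976 = 0.5814.
Surface direct beam = 1370 × 0.5061 × 0.5814 = 403.12 W/m².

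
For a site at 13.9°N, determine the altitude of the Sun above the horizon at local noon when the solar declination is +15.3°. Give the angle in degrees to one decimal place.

88.6°

At local solar noon the hour angle is zero, so the elevation is 90° − |φ − δ| = 90° − |13.9° − (15.3°)| = 90° − 1.4° = 88.6°.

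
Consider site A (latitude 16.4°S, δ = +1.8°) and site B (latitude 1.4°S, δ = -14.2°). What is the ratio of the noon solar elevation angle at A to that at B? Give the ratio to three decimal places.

0.930

A: 90° − |-16.4 − (1.8)| = 71.80°.
B: 90° − |-1.4 − (-14.2)| = 77.20°.
Ratio A/B = 71.8000 / 77.2000 = 0.9301.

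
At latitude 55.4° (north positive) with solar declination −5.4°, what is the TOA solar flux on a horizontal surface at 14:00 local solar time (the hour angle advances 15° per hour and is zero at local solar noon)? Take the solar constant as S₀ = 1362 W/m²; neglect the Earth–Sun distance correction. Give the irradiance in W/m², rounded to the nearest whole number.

561 W/m²

Hour angle H = 15° × (14 − 12) = 30.00°.
cos θ_z = sin(55.4°) sin(-5.4°) + cos(55.4°) cos(-5.4°) cos(30.00°) = -0.0775 + 0.4896 = 0.4121.
Top-of-atmosphere irradiance = S₀ cos θ_z = 1362 × 0.4121 = 561.28 W/m².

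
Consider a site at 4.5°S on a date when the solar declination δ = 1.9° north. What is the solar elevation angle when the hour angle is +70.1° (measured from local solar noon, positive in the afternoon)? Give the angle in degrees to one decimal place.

19.7°

cos θ_z = sin(-4.5°) sin(1.9°) + cos(-4.5°) cos(1.9°) cos(70.10°) = -0.0026 + 0.3391 = 0.3365.
θ_z = arccos(0.3365) = 70.34°, so the elevation is 90° − 70.34° = 19.66°.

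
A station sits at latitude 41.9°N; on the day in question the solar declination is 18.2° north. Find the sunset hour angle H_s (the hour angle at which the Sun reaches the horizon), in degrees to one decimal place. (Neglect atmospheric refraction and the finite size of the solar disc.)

107.2°

The sunset hour angle satisfies cos H_s = −tan φ tan δ = -0.2950, giving H_s = 107.16°.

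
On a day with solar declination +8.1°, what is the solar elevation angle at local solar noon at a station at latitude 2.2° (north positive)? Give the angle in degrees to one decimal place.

84.1°

At local solar noon the hour angle is zero, so the elevation is 90° − |φ − δ| = 90° − |2.2° − (8.1°)| = 90° − 5.9° = 84.1°.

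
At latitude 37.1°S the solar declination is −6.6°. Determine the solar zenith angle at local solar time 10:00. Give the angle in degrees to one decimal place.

40.9°

Hour angle H = 15° × (10 − 12) = -30.00°.
cos θ_z = sin φ sin δ + cos φ cos δ cos H = (-0.6032)(-0.1149) + (0.7976)(0.9934)(0.8660) = 0.7555.
θ_z = arccos(0.7555) = 40.93°.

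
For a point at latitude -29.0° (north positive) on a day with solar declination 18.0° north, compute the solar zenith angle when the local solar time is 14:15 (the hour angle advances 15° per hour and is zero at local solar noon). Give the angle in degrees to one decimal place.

57.2°

Hour angle H = 15° × (14.25 − 12) = 33.75°.
cos θ_z = sin(-29.0°) sin(18.0°) + cos(-29.0°) cos(18.0°) cos(33.75°) = -0.1498 + 0.6916 = 0.5418.
θ_z = arccos(0.5418) = 57.19°.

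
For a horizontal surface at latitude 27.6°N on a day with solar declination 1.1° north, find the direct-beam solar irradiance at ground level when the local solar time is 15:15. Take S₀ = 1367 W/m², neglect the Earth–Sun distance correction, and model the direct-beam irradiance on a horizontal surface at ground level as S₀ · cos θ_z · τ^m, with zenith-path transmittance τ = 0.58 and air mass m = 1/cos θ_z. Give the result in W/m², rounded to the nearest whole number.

324 W/m²

Hour angle H = 15° × (15.25 − 12) = 48.75°.
cos θ_z = sin φ sin δ + cos φ cos δ cos H = (0.4633)(0.0192) + (0.8862)(0.9998)(0.6593) = 0.5931.
Air mass m = 1/cos θ_z = 1/0.5931 = 1.686; τ^m = 0.58^1.686 = 0.3992.
Surface direct beam = 1367 × 0.5931 × 0.3992 = 323.66 W/m².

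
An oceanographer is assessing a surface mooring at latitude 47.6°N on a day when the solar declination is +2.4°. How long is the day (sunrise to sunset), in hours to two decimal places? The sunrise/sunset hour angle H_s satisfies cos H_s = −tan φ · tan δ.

12.35 hours

The sunset hour angle satisfies cos H_s = −tan φ tan δ = -0.0459, giving H_s = 92.63°.
Day length = 2 H_s / 15° h⁻¹ = 185.26° / 15 = 12.351 h.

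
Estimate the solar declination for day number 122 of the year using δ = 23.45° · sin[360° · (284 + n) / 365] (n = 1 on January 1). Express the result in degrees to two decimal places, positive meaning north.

+15.21°

360 × (284 + 122) / 365 = 400.438°; sin(400.438°) = 0.6486.
δ = 23.45 × 0.6486 = 15.210° ≈ +15.21°.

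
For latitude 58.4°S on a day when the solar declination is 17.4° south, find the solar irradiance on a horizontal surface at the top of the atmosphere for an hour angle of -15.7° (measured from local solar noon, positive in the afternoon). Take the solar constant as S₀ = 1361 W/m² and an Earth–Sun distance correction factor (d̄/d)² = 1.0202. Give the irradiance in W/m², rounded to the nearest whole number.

1022 W/m²

cos θ_z = sin(-58.4°) sin(-17.4°) + cos(-58.4°) cos(-17.4°) cos(-15.70°) = 0.2547 + 0.4814 = 0.7361.
Top-of-atmosphere irradiance = S₀ (d̄/d)² cos θ_z = 1361 × 1.0202 × 0.7361 = 1022.07 W/m².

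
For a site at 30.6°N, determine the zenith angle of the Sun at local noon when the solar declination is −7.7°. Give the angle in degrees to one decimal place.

38.3°

At local solar noon the hour angle is zero, so the zenith angle is |φ − δ| = |30.6° − (-7.7°)| = 38.3°.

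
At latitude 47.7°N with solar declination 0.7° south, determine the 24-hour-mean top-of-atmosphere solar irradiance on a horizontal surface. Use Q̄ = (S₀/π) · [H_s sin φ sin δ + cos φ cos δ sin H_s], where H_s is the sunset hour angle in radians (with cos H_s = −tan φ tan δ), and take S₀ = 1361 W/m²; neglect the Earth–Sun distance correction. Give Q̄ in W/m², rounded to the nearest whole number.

−tan φ tan δ = −(1.0990)(-0.0122) = 0.0134; H_s = arccos(0.0134) = 89.23°. In radians, H_s = 1.5574.
H_s sin φ sin δ = 1.5574 × 0.7396 × -0.0122 = -0.0141.
cos φ cos δ sin H_s = 0.6730 × 0.9999 × 0.9999 = 0.6729.
Q̄ = (1361/π) × (-0.0141 + 0.6729) = 433.22 × 0.6588 = 285.41 W/m².

285 W/m²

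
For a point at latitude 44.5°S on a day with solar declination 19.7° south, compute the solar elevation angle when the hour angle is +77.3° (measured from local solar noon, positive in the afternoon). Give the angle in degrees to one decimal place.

With φ = -44.5°, δ = -19.7°, H = 77.30°: sin φ sin δ = 0.2363, cos φ cos δ cos H = 0.1476, so cos θ_z = 0.3839.
θ_z = arccos(0.3839) = 67.42°, so the elevation is 90° − 67.42° = 22.58°.

22.6°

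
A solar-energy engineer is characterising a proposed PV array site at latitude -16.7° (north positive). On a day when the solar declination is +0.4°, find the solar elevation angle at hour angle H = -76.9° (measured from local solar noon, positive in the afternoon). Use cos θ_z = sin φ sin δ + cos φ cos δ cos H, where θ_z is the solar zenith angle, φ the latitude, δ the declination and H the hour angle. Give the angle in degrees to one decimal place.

With φ = -16.7°, δ = 0.4°, H = -76.90°: sin φ sin δ = -0.0020, cos φ cos δ cos H = 0.2171, so cos θ_z = 0.2151.
θ_z = arccos(0.2151) = 77.58°, so the elevation is 90° − 77.58° = 12.42°.

12.4°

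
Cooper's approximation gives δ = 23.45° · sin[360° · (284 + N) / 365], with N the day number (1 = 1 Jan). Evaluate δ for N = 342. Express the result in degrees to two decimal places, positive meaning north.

360 × (284 + 342) / 365 = 617.425°; sin(617.425°) = -0.9760.
δ = 23.45 × -0.9760 = -22.887° ≈ -22.89°.

-22.89°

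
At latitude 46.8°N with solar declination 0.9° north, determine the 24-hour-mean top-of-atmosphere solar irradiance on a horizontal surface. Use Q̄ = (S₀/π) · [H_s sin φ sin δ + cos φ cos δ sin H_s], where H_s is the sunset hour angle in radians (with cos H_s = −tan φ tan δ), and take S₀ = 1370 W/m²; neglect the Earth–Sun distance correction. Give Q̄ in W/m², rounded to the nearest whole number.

The sunset hour angle satisfies cos H_s = −tan φ tan δ = -0.0167, giving H_s = 90.96°. In radians, H_s = 1.5876.
H_s sin φ sin δ = 1.5876 × 0.7290 × 0.0157 = 0.0182.
cos φ cos δ sin H_s = 0.6845 × 0.9999 × 0.9999 = 0.6844.
Q̄ = (1370/π) × (0.0182 + 0.6844) = 436.08 × 0.7026 = 306.39 W/m².

306 W/m²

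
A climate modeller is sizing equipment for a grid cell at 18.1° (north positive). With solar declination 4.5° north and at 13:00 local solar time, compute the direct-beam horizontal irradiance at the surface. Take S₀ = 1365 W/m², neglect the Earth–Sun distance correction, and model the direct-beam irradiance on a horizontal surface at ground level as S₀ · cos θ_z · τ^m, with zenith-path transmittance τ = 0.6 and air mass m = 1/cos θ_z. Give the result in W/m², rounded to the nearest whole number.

Hour angle H = 15° × (13 − 12) = 15.00°.
cos θ_z = sin(18.1°) sin(4.5°) + cos(18.1°) cos(4.5°) cos(15.00°) = 0.0244 + 0.9153 = 0.9397.
Air mass m = 1/cos θ_z = 1/0.9397 = 1.064; τ^m = 0.6^1.064 = 0.5807.
Surface direct beam = 1365 × 0.9397 × 0.5807 = 744.86 W/m².

745 W/m²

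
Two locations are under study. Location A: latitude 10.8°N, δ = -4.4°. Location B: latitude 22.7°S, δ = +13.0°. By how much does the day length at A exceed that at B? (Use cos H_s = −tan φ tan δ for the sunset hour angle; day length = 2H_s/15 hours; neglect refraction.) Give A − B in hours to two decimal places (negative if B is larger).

+0.63 h

A: H_s = arccos(−tan 10.8° · tan -4.4°) = 89.16°, so 2H_s/15 = 11.8880 h.
B: H_s = arccos(−tan -22.7° · tan 13.0°) = 84.46°, so 2H_s/15 = 11.2613 h.
A − B = 11.8880 − 11.2613 = 0.6267 h.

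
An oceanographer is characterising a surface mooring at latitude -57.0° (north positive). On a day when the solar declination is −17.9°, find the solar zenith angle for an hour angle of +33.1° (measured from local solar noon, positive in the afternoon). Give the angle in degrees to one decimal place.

cos θ_z = sin(-57.0°) sin(-17.9°) + cos(-57.0°) cos(-17.9°) cos(33.10°) = 0.2578 + 0.4342 = 0.6920.
θ_z = arccos(0.6920) = 46.21°.

46.2°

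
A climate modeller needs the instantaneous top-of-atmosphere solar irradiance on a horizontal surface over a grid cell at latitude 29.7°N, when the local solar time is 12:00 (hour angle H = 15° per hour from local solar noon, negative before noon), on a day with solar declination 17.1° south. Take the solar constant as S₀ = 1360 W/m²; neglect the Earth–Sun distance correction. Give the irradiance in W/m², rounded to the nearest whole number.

Hour angle H = 15° × (12 − 12) = 0.00°.
cos θ_z = sin(29.7°) sin(-17.1°) + cos(29.7°) cos(-17.1°) cos(0.00°) = -0.1457 + 0.8302 = 0.6845.
Top-of-atmosphere irradiance = S₀ cos θ_z = 1360 × 0.6845 = 930.92 W/m².

931 W/m²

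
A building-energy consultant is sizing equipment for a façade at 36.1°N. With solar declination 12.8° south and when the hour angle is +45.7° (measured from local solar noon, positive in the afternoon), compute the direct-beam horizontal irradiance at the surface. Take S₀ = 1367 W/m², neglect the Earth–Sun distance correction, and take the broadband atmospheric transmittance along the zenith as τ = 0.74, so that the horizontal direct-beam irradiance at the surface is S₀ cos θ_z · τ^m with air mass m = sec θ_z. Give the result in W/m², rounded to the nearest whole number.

cos θ_z = sin(36.1°) sin(-12.8°) + cos(36.1°) cos(-12.8°) cos(45.70°) = -0.1305 + 0.5503 = 0.4198.
Air mass m = 1/cos θ_z = 1/0.4198 = 2.382; τ^m = 0.74^2.382 = 0.4881.
Surface direct beam = 1367 × 0.4198 × 0.4881 = 280.10 W/m².

280 W/m²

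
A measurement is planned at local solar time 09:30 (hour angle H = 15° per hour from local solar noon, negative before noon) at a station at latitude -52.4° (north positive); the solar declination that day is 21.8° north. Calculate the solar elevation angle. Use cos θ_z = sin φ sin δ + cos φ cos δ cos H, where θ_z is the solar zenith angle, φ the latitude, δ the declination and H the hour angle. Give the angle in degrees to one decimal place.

Hour angle H = 15° × (9.5 − 12) = -37.50°.
cos θ_z = sin(-52.4°) sin(21.8°) + cos(-52.4°) cos(21.8°) cos(-37.50°) = -0.2942 + 0.4494 = 0.1552.
θ_z = arccos(0.1552) = 81.07°, so the elevation is 90° − 81.07° = 8.93°.

8.9°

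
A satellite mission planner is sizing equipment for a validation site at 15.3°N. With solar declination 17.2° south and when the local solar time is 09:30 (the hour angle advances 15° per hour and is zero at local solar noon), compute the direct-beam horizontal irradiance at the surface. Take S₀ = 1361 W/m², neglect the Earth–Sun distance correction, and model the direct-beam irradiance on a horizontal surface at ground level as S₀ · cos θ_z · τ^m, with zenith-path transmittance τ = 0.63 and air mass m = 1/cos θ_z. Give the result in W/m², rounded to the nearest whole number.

Hour angle H = 15° × (9.5 − 12) = -37.50°.
With φ = 15.3°, δ = -17.2°, H = -37.50°: sin φ sin δ = -0.0780, cos φ cos δ cos H = 0.7310, so cos θ_z = 0.6530.
Air mass m = 1/cos θ_z = 1/0.6530 = 1.531; τ^m = 0.63^1.531 = 0.4929.
Surface direct beam = 1361 × 0.6530 × 0.4929 = 438.06 W/m².

438 W/m²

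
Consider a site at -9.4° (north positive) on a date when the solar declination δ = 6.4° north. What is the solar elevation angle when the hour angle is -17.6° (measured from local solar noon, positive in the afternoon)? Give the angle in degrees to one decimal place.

cos θ_z = sin(-9.4°) sin(6.4°) + cos(-9.4°) cos(6.4°) cos(-17.60°) = -0.0182 + 0.9345 = 0.9163.
θ_z = arccos(0.9163) = 23.61°, so the elevation is 90° − 23.61° = 66.39°.

66.4°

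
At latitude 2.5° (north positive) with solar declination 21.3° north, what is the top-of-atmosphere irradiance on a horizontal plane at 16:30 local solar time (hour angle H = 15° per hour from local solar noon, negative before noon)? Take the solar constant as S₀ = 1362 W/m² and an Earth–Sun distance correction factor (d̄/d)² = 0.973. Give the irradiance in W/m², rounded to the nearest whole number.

Hour angle H = 15° × (16.5 − 12) = 67.50°.
cos θ_z = sin φ sin δ + cos φ cos δ cos H = (0.0436)(0.3633) + (0.9990)(0.9317)(0.3827) = 0.3720.
Top-of-atmosphere irradiance = S₀ (d̄/d)² cos θ_z = 1362 × 0.973 × 0.3720 = 492.98 W/m².

493 W/m²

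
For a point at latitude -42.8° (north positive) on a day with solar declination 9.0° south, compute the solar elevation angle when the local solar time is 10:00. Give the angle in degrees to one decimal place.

Hour angle H = 15° × (10 − 12) = -30.00°.
cos θ_z = sin(-42.8°) sin(-9.0°) + cos(-42.8°) cos(-9.0°) cos(-30.00°) = 0.1063 + 0.6276 = 0.7339.
θ_z = arccos(0.7339) = 42.79°, so the elevation is 90° − 42.79° = 47.21°.

47.2°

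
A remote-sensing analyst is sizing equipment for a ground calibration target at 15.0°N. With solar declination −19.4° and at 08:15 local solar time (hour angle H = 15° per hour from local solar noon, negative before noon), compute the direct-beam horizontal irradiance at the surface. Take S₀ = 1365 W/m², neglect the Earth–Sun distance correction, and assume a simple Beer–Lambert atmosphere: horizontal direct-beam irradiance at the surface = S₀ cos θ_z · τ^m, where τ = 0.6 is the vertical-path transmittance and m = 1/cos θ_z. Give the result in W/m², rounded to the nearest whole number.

Hour angle H = 15° × (8.25 − 12) = -56.25°.
cos θ_z = sin φ sin δ + cos φ cos δ cos H = (0.2588)(-0.3322) + (0.9659)(0.9432)(0.5556) = 0.4202.
Air mass m = 1/cos θ_z = 1/0.4202 = 2.380; τ^m = 0.6^2.380 = 0.2965.
Surface direct beam = 1365 × 0.4202 × 0.2965 = 170.06 W/m².

170 W/m²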